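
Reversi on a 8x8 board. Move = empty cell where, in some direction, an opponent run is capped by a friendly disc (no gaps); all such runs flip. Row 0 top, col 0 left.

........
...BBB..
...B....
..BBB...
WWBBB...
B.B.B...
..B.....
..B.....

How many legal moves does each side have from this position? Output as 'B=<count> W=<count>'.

-- B to move --
(3,0): flips 2 -> legal
(3,1): no bracket -> illegal
(5,1): no bracket -> illegal
B mobility = 1
-- W to move --
(0,2): no bracket -> illegal
(0,3): no bracket -> illegal
(0,4): no bracket -> illegal
(0,5): flips 3 -> legal
(0,6): no bracket -> illegal
(1,2): no bracket -> illegal
(1,6): no bracket -> illegal
(2,1): no bracket -> illegal
(2,2): no bracket -> illegal
(2,4): no bracket -> illegal
(2,5): no bracket -> illegal
(2,6): no bracket -> illegal
(3,1): no bracket -> illegal
(3,5): no bracket -> illegal
(4,5): flips 3 -> legal
(5,1): no bracket -> illegal
(5,3): no bracket -> illegal
(5,5): no bracket -> illegal
(6,0): flips 1 -> legal
(6,1): no bracket -> illegal
(6,3): flips 1 -> legal
(6,4): no bracket -> illegal
(6,5): no bracket -> illegal
(7,1): no bracket -> illegal
(7,3): no bracket -> illegal
W mobility = 4

Answer: B=1 W=4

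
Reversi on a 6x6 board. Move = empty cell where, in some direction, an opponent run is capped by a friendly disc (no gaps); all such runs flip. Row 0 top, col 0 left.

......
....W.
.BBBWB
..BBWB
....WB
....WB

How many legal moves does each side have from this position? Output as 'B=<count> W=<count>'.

-- B to move --
(0,3): flips 1 -> legal
(0,4): no bracket -> illegal
(0,5): flips 1 -> legal
(1,3): flips 1 -> legal
(1,5): flips 1 -> legal
(4,3): flips 2 -> legal
(5,3): flips 2 -> legal
B mobility = 6
-- W to move --
(1,0): no bracket -> illegal
(1,1): flips 2 -> legal
(1,2): flips 1 -> legal
(1,3): no bracket -> illegal
(1,5): no bracket -> illegal
(2,0): flips 3 -> legal
(3,0): no bracket -> illegal
(3,1): flips 2 -> legal
(4,1): flips 2 -> legal
(4,2): flips 1 -> legal
(4,3): no bracket -> illegal
W mobility = 6

Answer: B=6 W=6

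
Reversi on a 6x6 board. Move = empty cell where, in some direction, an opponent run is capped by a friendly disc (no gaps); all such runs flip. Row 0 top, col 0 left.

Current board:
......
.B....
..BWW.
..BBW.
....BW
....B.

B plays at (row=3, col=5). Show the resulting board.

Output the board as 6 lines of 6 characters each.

Answer: ......
.B....
..BWW.
..BBBB
....BW
....B.

Derivation:
Place B at (3,5); scan 8 dirs for brackets.
Dir NW: opp run (2,4), next='.' -> no flip
Dir N: first cell '.' (not opp) -> no flip
Dir NE: edge -> no flip
Dir W: opp run (3,4) capped by B -> flip
Dir E: edge -> no flip
Dir SW: first cell 'B' (not opp) -> no flip
Dir S: opp run (4,5), next='.' -> no flip
Dir SE: edge -> no flip
All flips: (3,4)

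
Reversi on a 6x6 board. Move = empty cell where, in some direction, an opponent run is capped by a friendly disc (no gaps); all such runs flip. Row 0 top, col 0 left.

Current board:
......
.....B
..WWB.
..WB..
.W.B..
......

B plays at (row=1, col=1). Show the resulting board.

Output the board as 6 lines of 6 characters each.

Answer: ......
.B...B
..BWB.
..WB..
.W.B..
......

Derivation:
Place B at (1,1); scan 8 dirs for brackets.
Dir NW: first cell '.' (not opp) -> no flip
Dir N: first cell '.' (not opp) -> no flip
Dir NE: first cell '.' (not opp) -> no flip
Dir W: first cell '.' (not opp) -> no flip
Dir E: first cell '.' (not opp) -> no flip
Dir SW: first cell '.' (not opp) -> no flip
Dir S: first cell '.' (not opp) -> no flip
Dir SE: opp run (2,2) capped by B -> flip
All flips: (2,2)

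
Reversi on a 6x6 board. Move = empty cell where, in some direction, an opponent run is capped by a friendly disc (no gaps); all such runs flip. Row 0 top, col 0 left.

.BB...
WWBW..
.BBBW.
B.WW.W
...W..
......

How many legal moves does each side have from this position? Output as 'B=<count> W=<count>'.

Answer: B=11 W=3

Derivation:
-- B to move --
(0,0): flips 1 -> legal
(0,3): flips 1 -> legal
(0,4): flips 1 -> legal
(1,4): flips 1 -> legal
(1,5): no bracket -> illegal
(2,0): flips 1 -> legal
(2,5): flips 1 -> legal
(3,1): no bracket -> illegal
(3,4): no bracket -> illegal
(4,1): flips 1 -> legal
(4,2): flips 1 -> legal
(4,4): flips 1 -> legal
(4,5): no bracket -> illegal
(5,2): no bracket -> illegal
(5,3): flips 2 -> legal
(5,4): flips 2 -> legal
B mobility = 11
-- W to move --
(0,0): no bracket -> illegal
(0,3): no bracket -> illegal
(1,4): flips 1 -> legal
(2,0): flips 3 -> legal
(3,1): flips 2 -> legal
(3,4): no bracket -> illegal
(4,0): no bracket -> illegal
(4,1): no bracket -> illegal
W mobility = 3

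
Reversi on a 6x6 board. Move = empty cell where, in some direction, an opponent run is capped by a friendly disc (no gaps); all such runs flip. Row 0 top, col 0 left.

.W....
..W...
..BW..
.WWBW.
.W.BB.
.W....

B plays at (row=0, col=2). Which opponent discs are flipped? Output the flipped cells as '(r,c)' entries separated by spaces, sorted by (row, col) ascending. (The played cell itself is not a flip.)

Dir NW: edge -> no flip
Dir N: edge -> no flip
Dir NE: edge -> no flip
Dir W: opp run (0,1), next='.' -> no flip
Dir E: first cell '.' (not opp) -> no flip
Dir SW: first cell '.' (not opp) -> no flip
Dir S: opp run (1,2) capped by B -> flip
Dir SE: first cell '.' (not opp) -> no flip

Answer: (1,2)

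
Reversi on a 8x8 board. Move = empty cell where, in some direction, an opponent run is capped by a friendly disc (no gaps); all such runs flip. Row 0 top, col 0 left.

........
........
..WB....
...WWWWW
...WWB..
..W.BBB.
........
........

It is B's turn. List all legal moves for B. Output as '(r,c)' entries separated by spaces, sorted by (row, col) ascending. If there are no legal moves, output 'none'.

Answer: (1,1) (2,1) (2,4) (2,5) (2,7) (3,2) (4,2) (5,3)

Derivation:
(1,1): flips 3 -> legal
(1,2): no bracket -> illegal
(1,3): no bracket -> illegal
(2,1): flips 1 -> legal
(2,4): flips 2 -> legal
(2,5): flips 1 -> legal
(2,6): no bracket -> illegal
(2,7): flips 1 -> legal
(3,1): no bracket -> illegal
(3,2): flips 1 -> legal
(4,1): no bracket -> illegal
(4,2): flips 2 -> legal
(4,6): no bracket -> illegal
(4,7): no bracket -> illegal
(5,1): no bracket -> illegal
(5,3): flips 2 -> legal
(6,1): no bracket -> illegal
(6,2): no bracket -> illegal
(6,3): no bracket -> illegal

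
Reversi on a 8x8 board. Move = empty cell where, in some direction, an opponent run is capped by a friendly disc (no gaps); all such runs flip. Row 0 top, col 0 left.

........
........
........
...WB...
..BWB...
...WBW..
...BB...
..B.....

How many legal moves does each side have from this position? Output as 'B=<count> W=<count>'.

-- B to move --
(2,2): flips 1 -> legal
(2,3): flips 3 -> legal
(2,4): flips 1 -> legal
(3,2): flips 2 -> legal
(4,5): no bracket -> illegal
(4,6): flips 1 -> legal
(5,2): flips 2 -> legal
(5,6): flips 1 -> legal
(6,2): flips 1 -> legal
(6,5): no bracket -> illegal
(6,6): flips 1 -> legal
B mobility = 9
-- W to move --
(2,3): no bracket -> illegal
(2,4): no bracket -> illegal
(2,5): flips 1 -> legal
(3,1): flips 1 -> legal
(3,2): no bracket -> illegal
(3,5): flips 2 -> legal
(4,1): flips 1 -> legal
(4,5): flips 1 -> legal
(5,1): flips 1 -> legal
(5,2): no bracket -> illegal
(6,1): no bracket -> illegal
(6,2): no bracket -> illegal
(6,5): flips 1 -> legal
(7,1): no bracket -> illegal
(7,3): flips 2 -> legal
(7,4): no bracket -> illegal
(7,5): flips 1 -> legal
W mobility = 9

Answer: B=9 W=9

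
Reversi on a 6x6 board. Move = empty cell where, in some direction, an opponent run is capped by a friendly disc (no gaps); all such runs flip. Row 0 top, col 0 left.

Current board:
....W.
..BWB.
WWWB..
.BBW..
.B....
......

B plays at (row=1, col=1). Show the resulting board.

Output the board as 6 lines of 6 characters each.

Answer: ....W.
.BBWB.
WBWB..
.BBW..
.B....
......

Derivation:
Place B at (1,1); scan 8 dirs for brackets.
Dir NW: first cell '.' (not opp) -> no flip
Dir N: first cell '.' (not opp) -> no flip
Dir NE: first cell '.' (not opp) -> no flip
Dir W: first cell '.' (not opp) -> no flip
Dir E: first cell 'B' (not opp) -> no flip
Dir SW: opp run (2,0), next=edge -> no flip
Dir S: opp run (2,1) capped by B -> flip
Dir SE: opp run (2,2) (3,3), next='.' -> no flip
All flips: (2,1)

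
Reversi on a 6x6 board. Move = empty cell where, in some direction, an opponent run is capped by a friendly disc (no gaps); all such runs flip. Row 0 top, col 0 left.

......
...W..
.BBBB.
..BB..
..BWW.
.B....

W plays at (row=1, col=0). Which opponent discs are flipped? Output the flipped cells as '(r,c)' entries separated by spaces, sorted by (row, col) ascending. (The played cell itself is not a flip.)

Answer: (2,1) (3,2)

Derivation:
Dir NW: edge -> no flip
Dir N: first cell '.' (not opp) -> no flip
Dir NE: first cell '.' (not opp) -> no flip
Dir W: edge -> no flip
Dir E: first cell '.' (not opp) -> no flip
Dir SW: edge -> no flip
Dir S: first cell '.' (not opp) -> no flip
Dir SE: opp run (2,1) (3,2) capped by W -> flip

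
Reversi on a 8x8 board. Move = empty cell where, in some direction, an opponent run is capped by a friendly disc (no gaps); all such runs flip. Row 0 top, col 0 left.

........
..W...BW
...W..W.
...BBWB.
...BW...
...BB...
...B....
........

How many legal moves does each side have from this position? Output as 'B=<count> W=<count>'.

-- B to move --
(0,1): flips 2 -> legal
(0,2): no bracket -> illegal
(0,3): no bracket -> illegal
(0,6): no bracket -> illegal
(0,7): no bracket -> illegal
(1,1): no bracket -> illegal
(1,3): flips 1 -> legal
(1,4): no bracket -> illegal
(1,5): no bracket -> illegal
(2,1): no bracket -> illegal
(2,2): no bracket -> illegal
(2,4): no bracket -> illegal
(2,5): no bracket -> illegal
(2,7): no bracket -> illegal
(3,2): no bracket -> illegal
(3,7): no bracket -> illegal
(4,5): flips 1 -> legal
(4,6): no bracket -> illegal
(5,5): flips 1 -> legal
B mobility = 4
-- W to move --
(0,5): no bracket -> illegal
(0,6): flips 1 -> legal
(0,7): no bracket -> illegal
(1,5): flips 1 -> legal
(2,2): flips 1 -> legal
(2,4): flips 1 -> legal
(2,5): no bracket -> illegal
(2,7): no bracket -> illegal
(3,2): flips 2 -> legal
(3,7): flips 1 -> legal
(4,2): flips 1 -> legal
(4,5): flips 1 -> legal
(4,6): flips 1 -> legal
(4,7): no bracket -> illegal
(5,2): no bracket -> illegal
(5,5): no bracket -> illegal
(6,2): flips 1 -> legal
(6,4): flips 1 -> legal
(6,5): no bracket -> illegal
(7,2): no bracket -> illegal
(7,3): flips 4 -> legal
(7,4): no bracket -> illegal
W mobility = 12

Answer: B=4 W=12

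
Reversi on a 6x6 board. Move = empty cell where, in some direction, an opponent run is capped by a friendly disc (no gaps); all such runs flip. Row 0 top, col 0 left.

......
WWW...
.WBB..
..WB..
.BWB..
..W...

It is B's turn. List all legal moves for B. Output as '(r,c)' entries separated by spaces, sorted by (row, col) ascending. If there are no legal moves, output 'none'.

Answer: (0,0) (0,1) (0,2) (2,0) (3,1) (5,1)

Derivation:
(0,0): flips 1 -> legal
(0,1): flips 1 -> legal
(0,2): flips 1 -> legal
(0,3): no bracket -> illegal
(1,3): no bracket -> illegal
(2,0): flips 1 -> legal
(3,0): no bracket -> illegal
(3,1): flips 1 -> legal
(5,1): flips 1 -> legal
(5,3): no bracket -> illegal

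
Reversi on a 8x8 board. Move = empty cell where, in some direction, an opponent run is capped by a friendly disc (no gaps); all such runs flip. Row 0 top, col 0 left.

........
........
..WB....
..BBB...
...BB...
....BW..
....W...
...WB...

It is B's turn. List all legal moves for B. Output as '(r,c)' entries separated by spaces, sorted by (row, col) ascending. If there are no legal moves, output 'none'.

(1,1): flips 1 -> legal
(1,2): flips 1 -> legal
(1,3): no bracket -> illegal
(2,1): flips 1 -> legal
(3,1): no bracket -> illegal
(4,5): no bracket -> illegal
(4,6): no bracket -> illegal
(5,3): no bracket -> illegal
(5,6): flips 1 -> legal
(6,2): no bracket -> illegal
(6,3): no bracket -> illegal
(6,5): no bracket -> illegal
(6,6): flips 1 -> legal
(7,2): flips 1 -> legal
(7,5): no bracket -> illegal

Answer: (1,1) (1,2) (2,1) (5,6) (6,6) (7,2)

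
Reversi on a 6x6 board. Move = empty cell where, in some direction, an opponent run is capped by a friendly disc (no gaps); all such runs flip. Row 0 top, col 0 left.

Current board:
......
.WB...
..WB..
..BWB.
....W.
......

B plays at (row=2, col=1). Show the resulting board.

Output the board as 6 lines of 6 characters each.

Answer: ......
.WB...
.BBB..
..BWB.
....W.
......

Derivation:
Place B at (2,1); scan 8 dirs for brackets.
Dir NW: first cell '.' (not opp) -> no flip
Dir N: opp run (1,1), next='.' -> no flip
Dir NE: first cell 'B' (not opp) -> no flip
Dir W: first cell '.' (not opp) -> no flip
Dir E: opp run (2,2) capped by B -> flip
Dir SW: first cell '.' (not opp) -> no flip
Dir S: first cell '.' (not opp) -> no flip
Dir SE: first cell 'B' (not opp) -> no flip
All flips: (2,2)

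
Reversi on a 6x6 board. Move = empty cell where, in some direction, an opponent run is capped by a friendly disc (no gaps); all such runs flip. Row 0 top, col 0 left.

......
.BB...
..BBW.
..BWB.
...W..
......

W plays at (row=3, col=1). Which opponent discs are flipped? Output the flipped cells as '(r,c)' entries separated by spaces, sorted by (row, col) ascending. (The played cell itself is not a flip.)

Dir NW: first cell '.' (not opp) -> no flip
Dir N: first cell '.' (not opp) -> no flip
Dir NE: opp run (2,2), next='.' -> no flip
Dir W: first cell '.' (not opp) -> no flip
Dir E: opp run (3,2) capped by W -> flip
Dir SW: first cell '.' (not opp) -> no flip
Dir S: first cell '.' (not opp) -> no flip
Dir SE: first cell '.' (not opp) -> no flip

Answer: (3,2)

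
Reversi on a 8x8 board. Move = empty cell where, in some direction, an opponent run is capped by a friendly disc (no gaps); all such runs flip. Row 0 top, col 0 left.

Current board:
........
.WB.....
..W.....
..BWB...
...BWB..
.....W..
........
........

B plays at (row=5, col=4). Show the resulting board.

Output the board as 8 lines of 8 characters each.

Place B at (5,4); scan 8 dirs for brackets.
Dir NW: first cell 'B' (not opp) -> no flip
Dir N: opp run (4,4) capped by B -> flip
Dir NE: first cell 'B' (not opp) -> no flip
Dir W: first cell '.' (not opp) -> no flip
Dir E: opp run (5,5), next='.' -> no flip
Dir SW: first cell '.' (not opp) -> no flip
Dir S: first cell '.' (not opp) -> no flip
Dir SE: first cell '.' (not opp) -> no flip
All flips: (4,4)

Answer: ........
.WB.....
..W.....
..BWB...
...BBB..
....BW..
........
........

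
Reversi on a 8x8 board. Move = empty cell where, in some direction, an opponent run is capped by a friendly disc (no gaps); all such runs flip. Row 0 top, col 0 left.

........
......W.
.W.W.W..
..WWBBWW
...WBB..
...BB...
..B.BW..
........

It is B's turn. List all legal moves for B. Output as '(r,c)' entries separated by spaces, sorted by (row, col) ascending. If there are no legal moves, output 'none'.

Answer: (0,7) (1,0) (1,2) (1,3) (1,5) (2,2) (2,7) (3,1) (4,2) (5,2) (6,6) (7,6)

Derivation:
(0,5): no bracket -> illegal
(0,6): no bracket -> illegal
(0,7): flips 2 -> legal
(1,0): flips 3 -> legal
(1,1): no bracket -> illegal
(1,2): flips 1 -> legal
(1,3): flips 3 -> legal
(1,4): no bracket -> illegal
(1,5): flips 1 -> legal
(1,7): no bracket -> illegal
(2,0): no bracket -> illegal
(2,2): flips 1 -> legal
(2,4): no bracket -> illegal
(2,6): no bracket -> illegal
(2,7): flips 1 -> legal
(3,0): no bracket -> illegal
(3,1): flips 2 -> legal
(4,1): no bracket -> illegal
(4,2): flips 1 -> legal
(4,6): no bracket -> illegal
(4,7): no bracket -> illegal
(5,2): flips 1 -> legal
(5,5): no bracket -> illegal
(5,6): no bracket -> illegal
(6,6): flips 1 -> legal
(7,4): no bracket -> illegal
(7,5): no bracket -> illegal
(7,6): flips 1 -> legal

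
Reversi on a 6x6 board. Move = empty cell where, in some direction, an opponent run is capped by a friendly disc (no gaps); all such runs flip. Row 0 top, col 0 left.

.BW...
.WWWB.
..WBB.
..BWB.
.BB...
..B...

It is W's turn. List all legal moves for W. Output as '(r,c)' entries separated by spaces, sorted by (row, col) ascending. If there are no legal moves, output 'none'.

Answer: (0,0) (1,5) (2,5) (3,1) (3,5) (4,5) (5,1)

Derivation:
(0,0): flips 1 -> legal
(0,3): no bracket -> illegal
(0,4): no bracket -> illegal
(0,5): no bracket -> illegal
(1,0): no bracket -> illegal
(1,5): flips 2 -> legal
(2,1): no bracket -> illegal
(2,5): flips 2 -> legal
(3,0): no bracket -> illegal
(3,1): flips 1 -> legal
(3,5): flips 2 -> legal
(4,0): no bracket -> illegal
(4,3): no bracket -> illegal
(4,4): no bracket -> illegal
(4,5): flips 2 -> legal
(5,0): no bracket -> illegal
(5,1): flips 1 -> legal
(5,3): no bracket -> illegal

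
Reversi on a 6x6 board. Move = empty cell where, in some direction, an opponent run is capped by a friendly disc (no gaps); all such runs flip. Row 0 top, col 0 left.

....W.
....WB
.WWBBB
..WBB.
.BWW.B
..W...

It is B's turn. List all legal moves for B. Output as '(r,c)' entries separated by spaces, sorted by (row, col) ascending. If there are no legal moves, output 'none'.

Answer: (0,3) (0,5) (1,1) (1,3) (2,0) (3,1) (4,4) (5,1) (5,3)

Derivation:
(0,3): flips 1 -> legal
(0,5): flips 1 -> legal
(1,0): no bracket -> illegal
(1,1): flips 1 -> legal
(1,2): no bracket -> illegal
(1,3): flips 1 -> legal
(2,0): flips 2 -> legal
(3,0): no bracket -> illegal
(3,1): flips 1 -> legal
(4,4): flips 2 -> legal
(5,1): flips 1 -> legal
(5,3): flips 1 -> legal
(5,4): no bracket -> illegal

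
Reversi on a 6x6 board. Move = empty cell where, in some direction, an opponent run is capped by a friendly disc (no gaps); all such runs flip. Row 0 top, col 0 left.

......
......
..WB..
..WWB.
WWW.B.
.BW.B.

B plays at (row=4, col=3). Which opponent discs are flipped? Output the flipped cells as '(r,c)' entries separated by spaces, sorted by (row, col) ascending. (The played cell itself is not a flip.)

Dir NW: opp run (3,2), next='.' -> no flip
Dir N: opp run (3,3) capped by B -> flip
Dir NE: first cell 'B' (not opp) -> no flip
Dir W: opp run (4,2) (4,1) (4,0), next=edge -> no flip
Dir E: first cell 'B' (not opp) -> no flip
Dir SW: opp run (5,2), next=edge -> no flip
Dir S: first cell '.' (not opp) -> no flip
Dir SE: first cell 'B' (not opp) -> no flip

Answer: (3,3)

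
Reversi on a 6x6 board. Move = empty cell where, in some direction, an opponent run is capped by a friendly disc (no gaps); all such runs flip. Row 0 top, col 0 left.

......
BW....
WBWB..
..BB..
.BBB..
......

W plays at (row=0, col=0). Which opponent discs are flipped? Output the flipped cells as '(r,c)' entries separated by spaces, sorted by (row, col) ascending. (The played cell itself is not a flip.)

Answer: (1,0)

Derivation:
Dir NW: edge -> no flip
Dir N: edge -> no flip
Dir NE: edge -> no flip
Dir W: edge -> no flip
Dir E: first cell '.' (not opp) -> no flip
Dir SW: edge -> no flip
Dir S: opp run (1,0) capped by W -> flip
Dir SE: first cell 'W' (not opp) -> no flip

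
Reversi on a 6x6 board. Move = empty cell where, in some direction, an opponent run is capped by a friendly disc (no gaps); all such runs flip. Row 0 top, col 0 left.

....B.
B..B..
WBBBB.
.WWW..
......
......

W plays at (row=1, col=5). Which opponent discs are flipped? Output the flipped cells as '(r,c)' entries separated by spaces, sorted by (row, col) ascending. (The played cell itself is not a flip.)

Answer: (2,4)

Derivation:
Dir NW: opp run (0,4), next=edge -> no flip
Dir N: first cell '.' (not opp) -> no flip
Dir NE: edge -> no flip
Dir W: first cell '.' (not opp) -> no flip
Dir E: edge -> no flip
Dir SW: opp run (2,4) capped by W -> flip
Dir S: first cell '.' (not opp) -> no flip
Dir SE: edge -> no flip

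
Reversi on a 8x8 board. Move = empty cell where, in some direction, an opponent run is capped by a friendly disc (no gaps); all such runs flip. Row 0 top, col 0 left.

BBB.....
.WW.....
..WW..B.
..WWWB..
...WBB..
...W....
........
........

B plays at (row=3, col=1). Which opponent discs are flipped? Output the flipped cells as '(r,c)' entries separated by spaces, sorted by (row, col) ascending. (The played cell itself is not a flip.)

Answer: (3,2) (3,3) (3,4)

Derivation:
Dir NW: first cell '.' (not opp) -> no flip
Dir N: first cell '.' (not opp) -> no flip
Dir NE: opp run (2,2), next='.' -> no flip
Dir W: first cell '.' (not opp) -> no flip
Dir E: opp run (3,2) (3,3) (3,4) capped by B -> flip
Dir SW: first cell '.' (not opp) -> no flip
Dir S: first cell '.' (not opp) -> no flip
Dir SE: first cell '.' (not opp) -> no flip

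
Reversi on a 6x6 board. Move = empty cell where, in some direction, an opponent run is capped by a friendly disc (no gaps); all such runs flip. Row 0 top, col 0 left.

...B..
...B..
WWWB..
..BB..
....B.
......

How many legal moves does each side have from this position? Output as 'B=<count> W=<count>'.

Answer: B=4 W=5

Derivation:
-- B to move --
(1,0): flips 1 -> legal
(1,1): flips 1 -> legal
(1,2): flips 1 -> legal
(3,0): no bracket -> illegal
(3,1): flips 1 -> legal
B mobility = 4
-- W to move --
(0,2): no bracket -> illegal
(0,4): flips 1 -> legal
(1,2): no bracket -> illegal
(1,4): no bracket -> illegal
(2,4): flips 1 -> legal
(3,1): no bracket -> illegal
(3,4): no bracket -> illegal
(3,5): no bracket -> illegal
(4,1): no bracket -> illegal
(4,2): flips 1 -> legal
(4,3): flips 1 -> legal
(4,5): no bracket -> illegal
(5,3): no bracket -> illegal
(5,4): no bracket -> illegal
(5,5): flips 2 -> legal
W mobility = 5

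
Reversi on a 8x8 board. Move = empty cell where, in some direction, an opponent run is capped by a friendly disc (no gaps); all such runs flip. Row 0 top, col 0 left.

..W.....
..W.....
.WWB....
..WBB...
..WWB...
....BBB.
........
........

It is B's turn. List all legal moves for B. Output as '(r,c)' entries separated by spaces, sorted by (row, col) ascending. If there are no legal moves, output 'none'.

Answer: (0,1) (1,0) (1,1) (2,0) (3,1) (4,1) (5,1) (5,2) (5,3)

Derivation:
(0,1): flips 1 -> legal
(0,3): no bracket -> illegal
(1,0): flips 3 -> legal
(1,1): flips 1 -> legal
(1,3): no bracket -> illegal
(2,0): flips 2 -> legal
(3,0): no bracket -> illegal
(3,1): flips 1 -> legal
(4,1): flips 3 -> legal
(5,1): flips 1 -> legal
(5,2): flips 1 -> legal
(5,3): flips 1 -> legal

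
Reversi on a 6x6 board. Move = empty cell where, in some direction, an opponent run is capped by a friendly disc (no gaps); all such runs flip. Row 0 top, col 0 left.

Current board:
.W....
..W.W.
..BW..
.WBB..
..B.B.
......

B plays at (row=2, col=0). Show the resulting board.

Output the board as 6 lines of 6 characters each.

Answer: .W....
..W.W.
B.BW..
.BBB..
..B.B.
......

Derivation:
Place B at (2,0); scan 8 dirs for brackets.
Dir NW: edge -> no flip
Dir N: first cell '.' (not opp) -> no flip
Dir NE: first cell '.' (not opp) -> no flip
Dir W: edge -> no flip
Dir E: first cell '.' (not opp) -> no flip
Dir SW: edge -> no flip
Dir S: first cell '.' (not opp) -> no flip
Dir SE: opp run (3,1) capped by B -> flip
All flips: (3,1)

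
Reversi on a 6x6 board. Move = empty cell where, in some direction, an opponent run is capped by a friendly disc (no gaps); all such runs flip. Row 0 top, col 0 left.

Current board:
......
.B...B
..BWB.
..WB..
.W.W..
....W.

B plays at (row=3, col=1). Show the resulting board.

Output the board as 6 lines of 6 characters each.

Place B at (3,1); scan 8 dirs for brackets.
Dir NW: first cell '.' (not opp) -> no flip
Dir N: first cell '.' (not opp) -> no flip
Dir NE: first cell 'B' (not opp) -> no flip
Dir W: first cell '.' (not opp) -> no flip
Dir E: opp run (3,2) capped by B -> flip
Dir SW: first cell '.' (not opp) -> no flip
Dir S: opp run (4,1), next='.' -> no flip
Dir SE: first cell '.' (not opp) -> no flip
All flips: (3,2)

Answer: ......
.B...B
..BWB.
.BBB..
.W.W..
....W.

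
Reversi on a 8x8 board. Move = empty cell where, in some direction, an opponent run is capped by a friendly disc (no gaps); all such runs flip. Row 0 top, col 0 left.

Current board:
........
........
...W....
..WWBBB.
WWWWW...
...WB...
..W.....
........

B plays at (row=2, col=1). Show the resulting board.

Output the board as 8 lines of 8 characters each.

Answer: ........
........
.B.W....
..BWBBB.
WWWBW...
...WB...
..W.....
........

Derivation:
Place B at (2,1); scan 8 dirs for brackets.
Dir NW: first cell '.' (not opp) -> no flip
Dir N: first cell '.' (not opp) -> no flip
Dir NE: first cell '.' (not opp) -> no flip
Dir W: first cell '.' (not opp) -> no flip
Dir E: first cell '.' (not opp) -> no flip
Dir SW: first cell '.' (not opp) -> no flip
Dir S: first cell '.' (not opp) -> no flip
Dir SE: opp run (3,2) (4,3) capped by B -> flip
All flips: (3,2) (4,3)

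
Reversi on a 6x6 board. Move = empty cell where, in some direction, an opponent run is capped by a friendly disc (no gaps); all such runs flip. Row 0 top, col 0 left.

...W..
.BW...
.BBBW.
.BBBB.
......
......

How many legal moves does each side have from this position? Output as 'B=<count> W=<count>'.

Answer: B=6 W=6

Derivation:
-- B to move --
(0,1): flips 1 -> legal
(0,2): flips 1 -> legal
(0,4): no bracket -> illegal
(1,3): flips 1 -> legal
(1,4): flips 1 -> legal
(1,5): flips 1 -> legal
(2,5): flips 1 -> legal
(3,5): no bracket -> illegal
B mobility = 6
-- W to move --
(0,0): no bracket -> illegal
(0,1): no bracket -> illegal
(0,2): no bracket -> illegal
(1,0): flips 1 -> legal
(1,3): no bracket -> illegal
(1,4): no bracket -> illegal
(2,0): flips 3 -> legal
(2,5): no bracket -> illegal
(3,0): flips 1 -> legal
(3,5): no bracket -> illegal
(4,0): no bracket -> illegal
(4,1): no bracket -> illegal
(4,2): flips 3 -> legal
(4,3): no bracket -> illegal
(4,4): flips 1 -> legal
(4,5): flips 2 -> legal
W mobility = 6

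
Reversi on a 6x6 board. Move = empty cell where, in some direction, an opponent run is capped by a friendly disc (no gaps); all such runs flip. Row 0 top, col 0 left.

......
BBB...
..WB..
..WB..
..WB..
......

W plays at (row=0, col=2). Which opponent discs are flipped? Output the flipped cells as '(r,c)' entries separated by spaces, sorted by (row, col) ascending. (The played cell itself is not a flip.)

Dir NW: edge -> no flip
Dir N: edge -> no flip
Dir NE: edge -> no flip
Dir W: first cell '.' (not opp) -> no flip
Dir E: first cell '.' (not opp) -> no flip
Dir SW: opp run (1,1), next='.' -> no flip
Dir S: opp run (1,2) capped by W -> flip
Dir SE: first cell '.' (not opp) -> no flip

Answer: (1,2)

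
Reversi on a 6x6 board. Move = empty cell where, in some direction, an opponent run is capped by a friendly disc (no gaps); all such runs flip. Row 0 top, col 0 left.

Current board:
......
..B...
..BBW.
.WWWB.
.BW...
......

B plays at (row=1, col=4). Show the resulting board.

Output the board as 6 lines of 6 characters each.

Answer: ......
..B.B.
..BBB.
.WWWB.
.BW...
......

Derivation:
Place B at (1,4); scan 8 dirs for brackets.
Dir NW: first cell '.' (not opp) -> no flip
Dir N: first cell '.' (not opp) -> no flip
Dir NE: first cell '.' (not opp) -> no flip
Dir W: first cell '.' (not opp) -> no flip
Dir E: first cell '.' (not opp) -> no flip
Dir SW: first cell 'B' (not opp) -> no flip
Dir S: opp run (2,4) capped by B -> flip
Dir SE: first cell '.' (not opp) -> no flip
All flips: (2,4)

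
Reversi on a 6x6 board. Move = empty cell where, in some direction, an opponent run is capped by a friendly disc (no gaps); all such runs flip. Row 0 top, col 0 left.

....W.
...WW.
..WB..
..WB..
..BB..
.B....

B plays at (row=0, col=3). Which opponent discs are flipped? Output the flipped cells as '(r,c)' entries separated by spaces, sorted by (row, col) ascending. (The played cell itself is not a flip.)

Dir NW: edge -> no flip
Dir N: edge -> no flip
Dir NE: edge -> no flip
Dir W: first cell '.' (not opp) -> no flip
Dir E: opp run (0,4), next='.' -> no flip
Dir SW: first cell '.' (not opp) -> no flip
Dir S: opp run (1,3) capped by B -> flip
Dir SE: opp run (1,4), next='.' -> no flip

Answer: (1,3)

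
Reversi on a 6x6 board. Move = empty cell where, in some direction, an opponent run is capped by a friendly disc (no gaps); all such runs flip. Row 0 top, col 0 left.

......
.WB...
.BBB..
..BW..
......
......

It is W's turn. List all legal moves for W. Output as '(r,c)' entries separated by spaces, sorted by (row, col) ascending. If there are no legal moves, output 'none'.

(0,1): no bracket -> illegal
(0,2): no bracket -> illegal
(0,3): no bracket -> illegal
(1,0): no bracket -> illegal
(1,3): flips 2 -> legal
(1,4): no bracket -> illegal
(2,0): no bracket -> illegal
(2,4): no bracket -> illegal
(3,0): no bracket -> illegal
(3,1): flips 2 -> legal
(3,4): no bracket -> illegal
(4,1): no bracket -> illegal
(4,2): no bracket -> illegal
(4,3): no bracket -> illegal

Answer: (1,3) (3,1)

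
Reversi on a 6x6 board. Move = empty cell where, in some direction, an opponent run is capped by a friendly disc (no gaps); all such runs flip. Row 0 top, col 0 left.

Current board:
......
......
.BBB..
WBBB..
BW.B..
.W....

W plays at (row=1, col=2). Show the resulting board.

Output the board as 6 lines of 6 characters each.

Place W at (1,2); scan 8 dirs for brackets.
Dir NW: first cell '.' (not opp) -> no flip
Dir N: first cell '.' (not opp) -> no flip
Dir NE: first cell '.' (not opp) -> no flip
Dir W: first cell '.' (not opp) -> no flip
Dir E: first cell '.' (not opp) -> no flip
Dir SW: opp run (2,1) capped by W -> flip
Dir S: opp run (2,2) (3,2), next='.' -> no flip
Dir SE: opp run (2,3), next='.' -> no flip
All flips: (2,1)

Answer: ......
..W...
.WBB..
WBBB..
BW.B..
.W....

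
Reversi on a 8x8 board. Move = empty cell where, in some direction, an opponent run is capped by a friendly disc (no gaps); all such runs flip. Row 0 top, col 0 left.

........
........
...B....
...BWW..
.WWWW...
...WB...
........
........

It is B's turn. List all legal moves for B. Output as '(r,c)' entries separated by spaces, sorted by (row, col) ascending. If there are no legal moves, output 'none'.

(2,4): flips 2 -> legal
(2,5): no bracket -> illegal
(2,6): no bracket -> illegal
(3,0): no bracket -> illegal
(3,1): no bracket -> illegal
(3,2): flips 1 -> legal
(3,6): flips 2 -> legal
(4,0): no bracket -> illegal
(4,5): flips 1 -> legal
(4,6): no bracket -> illegal
(5,0): no bracket -> illegal
(5,1): flips 1 -> legal
(5,2): flips 1 -> legal
(5,5): flips 1 -> legal
(6,2): no bracket -> illegal
(6,3): flips 2 -> legal
(6,4): no bracket -> illegal

Answer: (2,4) (3,2) (3,6) (4,5) (5,1) (5,2) (5,5) (6,3)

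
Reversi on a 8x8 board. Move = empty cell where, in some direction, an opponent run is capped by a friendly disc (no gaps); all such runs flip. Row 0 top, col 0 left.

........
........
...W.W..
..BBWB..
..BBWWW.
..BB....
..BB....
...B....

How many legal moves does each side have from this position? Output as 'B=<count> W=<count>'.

Answer: B=7 W=8

Derivation:
-- B to move --
(1,2): no bracket -> illegal
(1,3): flips 1 -> legal
(1,4): flips 1 -> legal
(1,5): flips 1 -> legal
(1,6): flips 2 -> legal
(2,2): no bracket -> illegal
(2,4): no bracket -> illegal
(2,6): no bracket -> illegal
(3,6): no bracket -> illegal
(3,7): no bracket -> illegal
(4,7): flips 3 -> legal
(5,4): no bracket -> illegal
(5,5): flips 2 -> legal
(5,6): no bracket -> illegal
(5,7): flips 1 -> legal
B mobility = 7
-- W to move --
(2,1): no bracket -> illegal
(2,2): flips 1 -> legal
(2,4): flips 1 -> legal
(2,6): flips 1 -> legal
(3,1): flips 2 -> legal
(3,6): flips 1 -> legal
(4,1): flips 3 -> legal
(5,1): no bracket -> illegal
(5,4): no bracket -> illegal
(6,1): flips 2 -> legal
(6,4): no bracket -> illegal
(7,1): flips 2 -> legal
(7,2): no bracket -> illegal
(7,4): no bracket -> illegal
W mobility = 8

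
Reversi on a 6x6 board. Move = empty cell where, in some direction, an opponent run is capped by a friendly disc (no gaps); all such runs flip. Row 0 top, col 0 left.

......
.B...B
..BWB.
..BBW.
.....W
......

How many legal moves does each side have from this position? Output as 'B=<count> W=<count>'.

-- B to move --
(1,2): no bracket -> illegal
(1,3): flips 1 -> legal
(1,4): flips 1 -> legal
(2,5): no bracket -> illegal
(3,5): flips 1 -> legal
(4,3): no bracket -> illegal
(4,4): flips 1 -> legal
(5,4): no bracket -> illegal
(5,5): no bracket -> illegal
B mobility = 4
-- W to move --
(0,0): no bracket -> illegal
(0,1): no bracket -> illegal
(0,2): no bracket -> illegal
(0,4): no bracket -> illegal
(0,5): no bracket -> illegal
(1,0): no bracket -> illegal
(1,2): no bracket -> illegal
(1,3): no bracket -> illegal
(1,4): flips 1 -> legal
(2,0): no bracket -> illegal
(2,1): flips 1 -> legal
(2,5): flips 1 -> legal
(3,1): flips 2 -> legal
(3,5): no bracket -> illegal
(4,1): flips 1 -> legal
(4,2): no bracket -> illegal
(4,3): flips 1 -> legal
(4,4): no bracket -> illegal
W mobility = 6

Answer: B=4 W=6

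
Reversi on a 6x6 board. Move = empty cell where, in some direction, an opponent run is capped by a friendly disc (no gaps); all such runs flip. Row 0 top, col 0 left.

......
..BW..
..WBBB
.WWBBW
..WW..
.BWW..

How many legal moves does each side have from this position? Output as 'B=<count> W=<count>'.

-- B to move --
(0,2): flips 1 -> legal
(0,3): flips 1 -> legal
(0,4): no bracket -> illegal
(1,1): flips 1 -> legal
(1,4): flips 1 -> legal
(2,0): no bracket -> illegal
(2,1): flips 1 -> legal
(3,0): flips 2 -> legal
(4,0): no bracket -> illegal
(4,1): flips 1 -> legal
(4,4): no bracket -> illegal
(4,5): flips 1 -> legal
(5,4): flips 2 -> legal
B mobility = 9
-- W to move --
(0,1): no bracket -> illegal
(0,2): flips 1 -> legal
(0,3): no bracket -> illegal
(1,1): flips 1 -> legal
(1,4): flips 1 -> legal
(1,5): flips 3 -> legal
(2,1): no bracket -> illegal
(4,0): no bracket -> illegal
(4,1): no bracket -> illegal
(4,4): flips 1 -> legal
(4,5): no bracket -> illegal
(5,0): flips 1 -> legal
W mobility = 6

Answer: B=9 W=6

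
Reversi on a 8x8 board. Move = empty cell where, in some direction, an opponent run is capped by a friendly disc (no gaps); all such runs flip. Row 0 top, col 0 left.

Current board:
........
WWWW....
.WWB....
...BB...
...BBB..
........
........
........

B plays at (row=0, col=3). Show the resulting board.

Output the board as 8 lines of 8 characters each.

Place B at (0,3); scan 8 dirs for brackets.
Dir NW: edge -> no flip
Dir N: edge -> no flip
Dir NE: edge -> no flip
Dir W: first cell '.' (not opp) -> no flip
Dir E: first cell '.' (not opp) -> no flip
Dir SW: opp run (1,2) (2,1), next='.' -> no flip
Dir S: opp run (1,3) capped by B -> flip
Dir SE: first cell '.' (not opp) -> no flip
All flips: (1,3)

Answer: ...B....
WWWB....
.WWB....
...BB...
...BBB..
........
........
........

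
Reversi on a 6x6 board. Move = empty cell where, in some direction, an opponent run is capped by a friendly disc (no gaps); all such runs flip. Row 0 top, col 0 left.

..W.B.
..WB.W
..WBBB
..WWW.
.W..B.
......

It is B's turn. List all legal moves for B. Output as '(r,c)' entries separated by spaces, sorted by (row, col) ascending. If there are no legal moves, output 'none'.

(0,1): flips 1 -> legal
(0,3): no bracket -> illegal
(0,5): flips 1 -> legal
(1,1): flips 3 -> legal
(1,4): no bracket -> illegal
(2,1): flips 1 -> legal
(3,0): no bracket -> illegal
(3,1): flips 1 -> legal
(3,5): no bracket -> illegal
(4,0): no bracket -> illegal
(4,2): flips 1 -> legal
(4,3): flips 2 -> legal
(4,5): flips 1 -> legal
(5,0): flips 2 -> legal
(5,1): no bracket -> illegal
(5,2): no bracket -> illegal

Answer: (0,1) (0,5) (1,1) (2,1) (3,1) (4,2) (4,3) (4,5) (5,0)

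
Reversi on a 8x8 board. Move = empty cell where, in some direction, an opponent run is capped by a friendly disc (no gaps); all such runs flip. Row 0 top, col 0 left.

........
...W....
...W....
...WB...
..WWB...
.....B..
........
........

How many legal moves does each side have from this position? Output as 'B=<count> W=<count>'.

Answer: B=5 W=4

Derivation:
-- B to move --
(0,2): no bracket -> illegal
(0,3): no bracket -> illegal
(0,4): no bracket -> illegal
(1,2): flips 1 -> legal
(1,4): no bracket -> illegal
(2,2): flips 1 -> legal
(2,4): no bracket -> illegal
(3,1): no bracket -> illegal
(3,2): flips 1 -> legal
(4,1): flips 2 -> legal
(5,1): no bracket -> illegal
(5,2): flips 1 -> legal
(5,3): no bracket -> illegal
(5,4): no bracket -> illegal
B mobility = 5
-- W to move --
(2,4): no bracket -> illegal
(2,5): flips 1 -> legal
(3,5): flips 1 -> legal
(4,5): flips 2 -> legal
(4,6): no bracket -> illegal
(5,3): no bracket -> illegal
(5,4): no bracket -> illegal
(5,6): no bracket -> illegal
(6,4): no bracket -> illegal
(6,5): no bracket -> illegal
(6,6): flips 2 -> legal
W mobility = 4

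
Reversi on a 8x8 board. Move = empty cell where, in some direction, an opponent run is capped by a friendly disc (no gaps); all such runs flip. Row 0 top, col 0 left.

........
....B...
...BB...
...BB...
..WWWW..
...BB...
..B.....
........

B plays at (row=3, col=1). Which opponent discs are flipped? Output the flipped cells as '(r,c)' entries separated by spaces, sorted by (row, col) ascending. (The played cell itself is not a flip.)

Dir NW: first cell '.' (not opp) -> no flip
Dir N: first cell '.' (not opp) -> no flip
Dir NE: first cell '.' (not opp) -> no flip
Dir W: first cell '.' (not opp) -> no flip
Dir E: first cell '.' (not opp) -> no flip
Dir SW: first cell '.' (not opp) -> no flip
Dir S: first cell '.' (not opp) -> no flip
Dir SE: opp run (4,2) capped by B -> flip

Answer: (4,2)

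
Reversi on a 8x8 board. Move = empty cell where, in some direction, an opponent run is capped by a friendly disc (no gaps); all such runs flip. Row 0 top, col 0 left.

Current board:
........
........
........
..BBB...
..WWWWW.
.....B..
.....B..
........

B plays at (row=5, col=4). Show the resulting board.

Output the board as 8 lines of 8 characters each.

Place B at (5,4); scan 8 dirs for brackets.
Dir NW: opp run (4,3) capped by B -> flip
Dir N: opp run (4,4) capped by B -> flip
Dir NE: opp run (4,5), next='.' -> no flip
Dir W: first cell '.' (not opp) -> no flip
Dir E: first cell 'B' (not opp) -> no flip
Dir SW: first cell '.' (not opp) -> no flip
Dir S: first cell '.' (not opp) -> no flip
Dir SE: first cell 'B' (not opp) -> no flip
All flips: (4,3) (4,4)

Answer: ........
........
........
..BBB...
..WBBWW.
....BB..
.....B..
........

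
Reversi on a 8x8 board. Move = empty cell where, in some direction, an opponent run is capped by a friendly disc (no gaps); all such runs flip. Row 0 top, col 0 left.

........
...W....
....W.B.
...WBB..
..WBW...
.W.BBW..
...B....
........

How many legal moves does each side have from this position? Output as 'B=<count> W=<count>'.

-- B to move --
(0,2): flips 2 -> legal
(0,3): no bracket -> illegal
(0,4): no bracket -> illegal
(1,2): no bracket -> illegal
(1,4): flips 1 -> legal
(1,5): no bracket -> illegal
(2,2): no bracket -> illegal
(2,3): flips 1 -> legal
(2,5): no bracket -> illegal
(3,1): flips 1 -> legal
(3,2): flips 1 -> legal
(4,0): no bracket -> illegal
(4,1): flips 1 -> legal
(4,5): flips 1 -> legal
(4,6): no bracket -> illegal
(5,0): no bracket -> illegal
(5,2): no bracket -> illegal
(5,6): flips 1 -> legal
(6,0): no bracket -> illegal
(6,1): no bracket -> illegal
(6,2): no bracket -> illegal
(6,4): no bracket -> illegal
(6,5): no bracket -> illegal
(6,6): no bracket -> illegal
B mobility = 8
-- W to move --
(1,5): no bracket -> illegal
(1,6): no bracket -> illegal
(1,7): flips 2 -> legal
(2,3): no bracket -> illegal
(2,5): no bracket -> illegal
(2,7): no bracket -> illegal
(3,2): no bracket -> illegal
(3,6): flips 2 -> legal
(3,7): no bracket -> illegal
(4,5): no bracket -> illegal
(4,6): flips 1 -> legal
(5,2): flips 2 -> legal
(6,2): flips 1 -> legal
(6,4): flips 2 -> legal
(6,5): no bracket -> illegal
(7,2): no bracket -> illegal
(7,3): flips 3 -> legal
(7,4): no bracket -> illegal
W mobility = 7

Answer: B=8 W=7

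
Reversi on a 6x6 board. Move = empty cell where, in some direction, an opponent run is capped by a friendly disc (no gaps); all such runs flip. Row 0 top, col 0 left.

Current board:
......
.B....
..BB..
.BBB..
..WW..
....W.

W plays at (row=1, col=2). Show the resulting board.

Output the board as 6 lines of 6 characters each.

Place W at (1,2); scan 8 dirs for brackets.
Dir NW: first cell '.' (not opp) -> no flip
Dir N: first cell '.' (not opp) -> no flip
Dir NE: first cell '.' (not opp) -> no flip
Dir W: opp run (1,1), next='.' -> no flip
Dir E: first cell '.' (not opp) -> no flip
Dir SW: first cell '.' (not opp) -> no flip
Dir S: opp run (2,2) (3,2) capped by W -> flip
Dir SE: opp run (2,3), next='.' -> no flip
All flips: (2,2) (3,2)

Answer: ......
.BW...
..WB..
.BWB..
..WW..
....W.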